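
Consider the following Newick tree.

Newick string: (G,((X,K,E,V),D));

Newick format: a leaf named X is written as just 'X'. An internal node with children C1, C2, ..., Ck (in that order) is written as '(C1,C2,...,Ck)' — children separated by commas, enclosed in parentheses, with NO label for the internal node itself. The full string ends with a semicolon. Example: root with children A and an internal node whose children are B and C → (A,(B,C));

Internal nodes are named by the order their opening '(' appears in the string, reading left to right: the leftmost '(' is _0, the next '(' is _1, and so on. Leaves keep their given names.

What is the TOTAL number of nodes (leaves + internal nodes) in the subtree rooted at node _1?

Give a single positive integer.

Newick: (G,((X,K,E,V),D));
Locate _1: it is the '(' at position 3 (the 2nd '(' reading left to right).
Query: subtree rooted at _1
_1: subtree_size = 1 + 6
  _2: subtree_size = 1 + 4
    X: subtree_size = 1 + 0
    K: subtree_size = 1 + 0
    E: subtree_size = 1 + 0
    V: subtree_size = 1 + 0
  D: subtree_size = 1 + 0
Total subtree size of _1: 7

Answer: 7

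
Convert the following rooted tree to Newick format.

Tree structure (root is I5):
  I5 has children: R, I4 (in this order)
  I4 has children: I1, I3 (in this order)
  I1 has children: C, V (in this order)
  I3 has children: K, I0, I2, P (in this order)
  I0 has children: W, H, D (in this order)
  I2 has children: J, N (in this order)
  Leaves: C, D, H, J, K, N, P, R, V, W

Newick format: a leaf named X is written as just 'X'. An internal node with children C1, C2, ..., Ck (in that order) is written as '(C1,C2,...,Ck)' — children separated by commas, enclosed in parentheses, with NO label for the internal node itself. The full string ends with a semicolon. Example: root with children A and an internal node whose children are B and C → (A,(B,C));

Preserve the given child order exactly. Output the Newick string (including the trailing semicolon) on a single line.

Answer: (R,((C,V),(K,(W,H,D),(J,N),P)));

Derivation:
internal I5 with children ['R', 'I4']
  leaf 'R' → 'R'
  internal I4 with children ['I1', 'I3']
    internal I1 with children ['C', 'V']
      leaf 'C' → 'C'
      leaf 'V' → 'V'
    → '(C,V)'
    internal I3 with children ['K', 'I0', 'I2', 'P']
      leaf 'K' → 'K'
      internal I0 with children ['W', 'H', 'D']
        leaf 'W' → 'W'
        leaf 'H' → 'H'
        leaf 'D' → 'D'
      → '(W,H,D)'
      internal I2 with children ['J', 'N']
        leaf 'J' → 'J'
        leaf 'N' → 'N'
      → '(J,N)'
      leaf 'P' → 'P'
    → '(K,(W,H,D),(J,N),P)'
  → '((C,V),(K,(W,H,D),(J,N),P))'
→ '(R,((C,V),(K,(W,H,D),(J,N),P)))'
Final: (R,((C,V),(K,(W,H,D),(J,N),P)));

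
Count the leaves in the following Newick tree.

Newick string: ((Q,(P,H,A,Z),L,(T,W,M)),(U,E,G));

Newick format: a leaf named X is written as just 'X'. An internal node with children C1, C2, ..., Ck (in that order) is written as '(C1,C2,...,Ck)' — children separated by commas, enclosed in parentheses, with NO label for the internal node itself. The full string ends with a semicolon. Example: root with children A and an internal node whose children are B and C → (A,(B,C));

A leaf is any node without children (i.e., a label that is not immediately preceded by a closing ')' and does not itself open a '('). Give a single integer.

Answer: 12

Derivation:
Newick: ((Q,(P,H,A,Z),L,(T,W,M)),(U,E,G));
Scan left-to-right; a leaf is any maximal label run not followed by '(':
  pos 2: leaf 'Q' → count = 1
  pos 5: leaf 'P' → count = 2
  pos 7: leaf 'H' → count = 3
  pos 9: leaf 'A' → count = 4
  pos 11: leaf 'Z' → count = 5
  pos 14: leaf 'L' → count = 6
  pos 17: leaf 'T' → count = 7
  pos 19: leaf 'W' → count = 8
  pos 21: leaf 'M' → count = 9
  pos 26: leaf 'U' → count = 10
  pos 28: leaf 'E' → count = 11
  pos 30: leaf 'G' → count = 12
Total leaves: 12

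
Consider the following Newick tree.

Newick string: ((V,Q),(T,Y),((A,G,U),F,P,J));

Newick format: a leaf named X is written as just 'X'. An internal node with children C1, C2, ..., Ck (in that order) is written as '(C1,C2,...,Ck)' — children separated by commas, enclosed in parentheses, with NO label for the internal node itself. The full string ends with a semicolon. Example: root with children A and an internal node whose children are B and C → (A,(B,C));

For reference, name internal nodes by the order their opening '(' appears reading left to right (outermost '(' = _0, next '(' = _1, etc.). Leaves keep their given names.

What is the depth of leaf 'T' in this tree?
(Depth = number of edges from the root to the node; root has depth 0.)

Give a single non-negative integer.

Answer: 2

Derivation:
Newick: ((V,Q),(T,Y),((A,G,U),F,P,J));
Naming internals by '(' encounter order: outermost '(' = _0, next = _1, ...
Query node: T
Path from root: _0 -> _2 -> T
Depth of T: 2 (number of edges from root)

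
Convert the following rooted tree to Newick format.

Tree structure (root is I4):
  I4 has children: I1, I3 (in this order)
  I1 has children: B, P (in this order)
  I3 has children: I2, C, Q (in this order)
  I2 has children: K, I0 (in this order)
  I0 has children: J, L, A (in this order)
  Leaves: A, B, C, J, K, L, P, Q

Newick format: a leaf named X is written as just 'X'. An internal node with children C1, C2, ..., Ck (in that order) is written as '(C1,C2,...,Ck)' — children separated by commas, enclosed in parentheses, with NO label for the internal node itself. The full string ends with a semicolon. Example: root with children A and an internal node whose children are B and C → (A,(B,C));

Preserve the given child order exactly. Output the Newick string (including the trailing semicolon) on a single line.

Answer: ((B,P),((K,(J,L,A)),C,Q));

Derivation:
internal I4 with children ['I1', 'I3']
  internal I1 with children ['B', 'P']
    leaf 'B' → 'B'
    leaf 'P' → 'P'
  → '(B,P)'
  internal I3 with children ['I2', 'C', 'Q']
    internal I2 with children ['K', 'I0']
      leaf 'K' → 'K'
      internal I0 with children ['J', 'L', 'A']
        leaf 'J' → 'J'
        leaf 'L' → 'L'
        leaf 'A' → 'A'
      → '(J,L,A)'
    → '(K,(J,L,A))'
    leaf 'C' → 'C'
    leaf 'Q' → 'Q'
  → '((K,(J,L,A)),C,Q)'
→ '((B,P),((K,(J,L,A)),C,Q))'
Final: ((B,P),((K,(J,L,A)),C,Q));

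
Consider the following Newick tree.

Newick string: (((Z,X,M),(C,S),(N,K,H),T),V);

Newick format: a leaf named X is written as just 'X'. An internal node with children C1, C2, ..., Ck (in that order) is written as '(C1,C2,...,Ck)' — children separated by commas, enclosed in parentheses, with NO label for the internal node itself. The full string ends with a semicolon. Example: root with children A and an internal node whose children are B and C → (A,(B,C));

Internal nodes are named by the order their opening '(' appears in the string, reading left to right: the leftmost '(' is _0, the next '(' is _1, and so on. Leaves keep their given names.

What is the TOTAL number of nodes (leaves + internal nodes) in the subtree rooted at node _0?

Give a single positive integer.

Newick: (((Z,X,M),(C,S),(N,K,H),T),V);
Locate _0: it is the '(' at position 0 (the 1st '(' reading left to right).
Query: subtree rooted at _0
_0: subtree_size = 1 + 14
  _1: subtree_size = 1 + 12
    _2: subtree_size = 1 + 3
      Z: subtree_size = 1 + 0
      X: subtree_size = 1 + 0
      M: subtree_size = 1 + 0
    _3: subtree_size = 1 + 2
      C: subtree_size = 1 + 0
      S: subtree_size = 1 + 0
    _4: subtree_size = 1 + 3
      N: subtree_size = 1 + 0
      K: subtree_size = 1 + 0
      H: subtree_size = 1 + 0
    T: subtree_size = 1 + 0
  V: subtree_size = 1 + 0
Total subtree size of _0: 15

Answer: 15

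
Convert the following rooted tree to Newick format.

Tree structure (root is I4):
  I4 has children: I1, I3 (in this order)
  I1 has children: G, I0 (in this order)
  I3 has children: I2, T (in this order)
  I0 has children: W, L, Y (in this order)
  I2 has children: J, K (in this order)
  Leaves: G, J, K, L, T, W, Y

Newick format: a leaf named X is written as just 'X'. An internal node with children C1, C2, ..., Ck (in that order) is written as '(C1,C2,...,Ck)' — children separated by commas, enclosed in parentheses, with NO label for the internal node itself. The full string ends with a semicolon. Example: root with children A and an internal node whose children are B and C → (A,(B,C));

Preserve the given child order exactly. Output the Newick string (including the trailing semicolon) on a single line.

Answer: ((G,(W,L,Y)),((J,K),T));

Derivation:
internal I4 with children ['I1', 'I3']
  internal I1 with children ['G', 'I0']
    leaf 'G' → 'G'
    internal I0 with children ['W', 'L', 'Y']
      leaf 'W' → 'W'
      leaf 'L' → 'L'
      leaf 'Y' → 'Y'
    → '(W,L,Y)'
  → '(G,(W,L,Y))'
  internal I3 with children ['I2', 'T']
    internal I2 with children ['J', 'K']
      leaf 'J' → 'J'
      leaf 'K' → 'K'
    → '(J,K)'
    leaf 'T' → 'T'
  → '((J,K),T)'
→ '((G,(W,L,Y)),((J,K),T))'
Final: ((G,(W,L,Y)),((J,K),T));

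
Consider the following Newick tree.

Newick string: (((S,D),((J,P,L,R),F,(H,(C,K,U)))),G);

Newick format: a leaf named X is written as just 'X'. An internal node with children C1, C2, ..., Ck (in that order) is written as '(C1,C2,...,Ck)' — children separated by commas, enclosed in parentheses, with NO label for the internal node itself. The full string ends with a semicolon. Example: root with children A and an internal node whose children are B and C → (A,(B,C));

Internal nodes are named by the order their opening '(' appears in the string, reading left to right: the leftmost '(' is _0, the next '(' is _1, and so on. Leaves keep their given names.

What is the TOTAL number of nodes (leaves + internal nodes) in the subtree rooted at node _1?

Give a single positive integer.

Answer: 17

Derivation:
Newick: (((S,D),((J,P,L,R),F,(H,(C,K,U)))),G);
Locate _1: it is the '(' at position 1 (the 2nd '(' reading left to right).
Query: subtree rooted at _1
_1: subtree_size = 1 + 16
  _2: subtree_size = 1 + 2
    S: subtree_size = 1 + 0
    D: subtree_size = 1 + 0
  _3: subtree_size = 1 + 12
    _4: subtree_size = 1 + 4
      J: subtree_size = 1 + 0
      P: subtree_size = 1 + 0
      L: subtree_size = 1 + 0
      R: subtree_size = 1 + 0
    F: subtree_size = 1 + 0
    _5: subtree_size = 1 + 5
      H: subtree_size = 1 + 0
      _6: subtree_size = 1 + 3
        C: subtree_size = 1 + 0
        K: subtree_size = 1 + 0
        U: subtree_size = 1 + 0
Total subtree size of _1: 17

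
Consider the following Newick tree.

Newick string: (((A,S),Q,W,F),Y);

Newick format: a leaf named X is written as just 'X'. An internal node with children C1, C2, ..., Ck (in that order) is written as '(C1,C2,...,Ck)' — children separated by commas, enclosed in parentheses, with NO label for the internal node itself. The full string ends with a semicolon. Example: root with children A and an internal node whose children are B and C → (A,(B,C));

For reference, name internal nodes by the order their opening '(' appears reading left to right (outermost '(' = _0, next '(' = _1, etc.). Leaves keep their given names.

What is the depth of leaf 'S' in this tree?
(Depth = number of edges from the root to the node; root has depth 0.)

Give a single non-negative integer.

Answer: 3

Derivation:
Newick: (((A,S),Q,W,F),Y);
Naming internals by '(' encounter order: outermost '(' = _0, next = _1, ...
Query node: S
Path from root: _0 -> _1 -> _2 -> S
Depth of S: 3 (number of edges from root)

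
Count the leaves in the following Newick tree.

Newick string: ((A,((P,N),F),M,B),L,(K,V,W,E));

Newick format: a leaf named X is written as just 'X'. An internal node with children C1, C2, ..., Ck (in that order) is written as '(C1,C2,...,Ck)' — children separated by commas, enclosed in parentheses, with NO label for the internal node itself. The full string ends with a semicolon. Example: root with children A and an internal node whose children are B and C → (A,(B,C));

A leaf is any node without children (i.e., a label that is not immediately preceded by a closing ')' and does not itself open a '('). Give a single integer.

Answer: 11

Derivation:
Newick: ((A,((P,N),F),M,B),L,(K,V,W,E));
Scan left-to-right; a leaf is any maximal label run not followed by '(':
  pos 2: leaf 'A' → count = 1
  pos 6: leaf 'P' → count = 2
  pos 8: leaf 'N' → count = 3
  pos 11: leaf 'F' → count = 4
  pos 14: leaf 'M' → count = 5
  pos 16: leaf 'B' → count = 6
  pos 19: leaf 'L' → count = 7
  pos 22: leaf 'K' → count = 8
  pos 24: leaf 'V' → count = 9
  pos 26: leaf 'W' → count = 10
  pos 28: leaf 'E' → count = 11
Total leaves: 11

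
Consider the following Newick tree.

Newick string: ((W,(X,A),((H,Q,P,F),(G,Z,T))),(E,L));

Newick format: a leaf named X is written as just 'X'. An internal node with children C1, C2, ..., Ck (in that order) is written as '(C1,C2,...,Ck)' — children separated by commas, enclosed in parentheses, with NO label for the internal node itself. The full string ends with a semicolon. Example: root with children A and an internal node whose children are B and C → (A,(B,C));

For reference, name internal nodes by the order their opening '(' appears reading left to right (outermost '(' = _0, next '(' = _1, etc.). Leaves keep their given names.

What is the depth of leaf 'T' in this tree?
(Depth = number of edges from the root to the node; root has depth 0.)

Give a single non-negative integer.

Newick: ((W,(X,A),((H,Q,P,F),(G,Z,T))),(E,L));
Naming internals by '(' encounter order: outermost '(' = _0, next = _1, ...
Query node: T
Path from root: _0 -> _1 -> _3 -> _5 -> T
Depth of T: 4 (number of edges from root)

Answer: 4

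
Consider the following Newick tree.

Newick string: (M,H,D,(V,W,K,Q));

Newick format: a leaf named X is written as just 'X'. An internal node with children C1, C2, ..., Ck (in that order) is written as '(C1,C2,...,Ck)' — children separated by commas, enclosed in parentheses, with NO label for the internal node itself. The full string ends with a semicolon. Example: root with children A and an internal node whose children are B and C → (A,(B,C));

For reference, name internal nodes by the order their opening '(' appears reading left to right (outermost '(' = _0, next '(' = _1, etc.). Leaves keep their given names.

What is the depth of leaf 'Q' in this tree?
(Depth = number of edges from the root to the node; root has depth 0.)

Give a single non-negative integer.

Newick: (M,H,D,(V,W,K,Q));
Naming internals by '(' encounter order: outermost '(' = _0, next = _1, ...
Query node: Q
Path from root: _0 -> _1 -> Q
Depth of Q: 2 (number of edges from root)

Answer: 2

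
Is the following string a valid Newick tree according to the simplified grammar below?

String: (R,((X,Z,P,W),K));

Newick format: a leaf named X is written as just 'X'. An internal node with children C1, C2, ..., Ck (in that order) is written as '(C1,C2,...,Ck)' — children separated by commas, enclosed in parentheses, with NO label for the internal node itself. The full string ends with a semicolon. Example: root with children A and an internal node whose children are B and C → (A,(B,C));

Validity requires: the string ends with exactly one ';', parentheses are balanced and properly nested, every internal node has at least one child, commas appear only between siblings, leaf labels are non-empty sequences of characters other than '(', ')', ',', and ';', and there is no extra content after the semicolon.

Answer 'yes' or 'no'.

Input: (R,((X,Z,P,W),K));
Paren balance: 3 '(' vs 3 ')' OK
Ends with single ';': True
Full parse: OK
Valid: True

Answer: yes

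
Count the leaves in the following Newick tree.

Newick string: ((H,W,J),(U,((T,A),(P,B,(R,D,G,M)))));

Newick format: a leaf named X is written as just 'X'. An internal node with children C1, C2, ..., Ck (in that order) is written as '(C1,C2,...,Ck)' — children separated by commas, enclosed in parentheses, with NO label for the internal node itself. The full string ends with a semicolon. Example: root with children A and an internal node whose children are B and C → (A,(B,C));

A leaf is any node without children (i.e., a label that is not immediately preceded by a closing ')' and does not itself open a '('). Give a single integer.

Newick: ((H,W,J),(U,((T,A),(P,B,(R,D,G,M)))));
Scan left-to-right; a leaf is any maximal label run not followed by '(':
  pos 2: leaf 'H' → count = 1
  pos 4: leaf 'W' → count = 2
  pos 6: leaf 'J' → count = 3
  pos 10: leaf 'U' → count = 4
  pos 14: leaf 'T' → count = 5
  pos 16: leaf 'A' → count = 6
  pos 20: leaf 'P' → count = 7
  pos 22: leaf 'B' → count = 8
  pos 25: leaf 'R' → count = 9
  pos 27: leaf 'D' → count = 10
  pos 29: leaf 'G' → count = 11
  pos 31: leaf 'M' → count = 12
Total leaves: 12

Answer: 12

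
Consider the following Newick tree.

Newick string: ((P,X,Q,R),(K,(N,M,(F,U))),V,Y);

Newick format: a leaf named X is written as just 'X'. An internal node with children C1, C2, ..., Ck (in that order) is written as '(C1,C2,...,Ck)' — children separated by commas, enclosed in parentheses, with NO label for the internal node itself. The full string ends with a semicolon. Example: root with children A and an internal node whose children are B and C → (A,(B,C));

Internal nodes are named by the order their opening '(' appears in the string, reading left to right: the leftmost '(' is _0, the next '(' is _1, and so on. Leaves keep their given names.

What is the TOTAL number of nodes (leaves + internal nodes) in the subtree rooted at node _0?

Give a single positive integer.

Newick: ((P,X,Q,R),(K,(N,M,(F,U))),V,Y);
Locate _0: it is the '(' at position 0 (the 1st '(' reading left to right).
Query: subtree rooted at _0
_0: subtree_size = 1 + 15
  _1: subtree_size = 1 + 4
    P: subtree_size = 1 + 0
    X: subtree_size = 1 + 0
    Q: subtree_size = 1 + 0
    R: subtree_size = 1 + 0
  _2: subtree_size = 1 + 7
    K: subtree_size = 1 + 0
    _3: subtree_size = 1 + 5
      N: subtree_size = 1 + 0
      M: subtree_size = 1 + 0
      _4: subtree_size = 1 + 2
        F: subtree_size = 1 + 0
        U: subtree_size = 1 + 0
  V: subtree_size = 1 + 0
  Y: subtree_size = 1 + 0
Total subtree size of _0: 16

Answer: 16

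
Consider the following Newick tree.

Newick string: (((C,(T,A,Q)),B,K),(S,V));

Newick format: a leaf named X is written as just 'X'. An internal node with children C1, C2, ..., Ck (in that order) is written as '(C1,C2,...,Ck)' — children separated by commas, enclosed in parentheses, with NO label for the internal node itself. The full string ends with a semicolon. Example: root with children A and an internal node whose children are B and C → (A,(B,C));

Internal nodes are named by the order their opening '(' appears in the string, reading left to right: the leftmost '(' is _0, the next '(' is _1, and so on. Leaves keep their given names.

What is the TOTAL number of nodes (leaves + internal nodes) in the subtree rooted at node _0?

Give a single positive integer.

Newick: (((C,(T,A,Q)),B,K),(S,V));
Locate _0: it is the '(' at position 0 (the 1st '(' reading left to right).
Query: subtree rooted at _0
_0: subtree_size = 1 + 12
  _1: subtree_size = 1 + 8
    _2: subtree_size = 1 + 5
      C: subtree_size = 1 + 0
      _3: subtree_size = 1 + 3
        T: subtree_size = 1 + 0
        A: subtree_size = 1 + 0
        Q: subtree_size = 1 + 0
    B: subtree_size = 1 + 0
    K: subtree_size = 1 + 0
  _4: subtree_size = 1 + 2
    S: subtree_size = 1 + 0
    V: subtree_size = 1 + 0
Total subtree size of _0: 13

Answer: 13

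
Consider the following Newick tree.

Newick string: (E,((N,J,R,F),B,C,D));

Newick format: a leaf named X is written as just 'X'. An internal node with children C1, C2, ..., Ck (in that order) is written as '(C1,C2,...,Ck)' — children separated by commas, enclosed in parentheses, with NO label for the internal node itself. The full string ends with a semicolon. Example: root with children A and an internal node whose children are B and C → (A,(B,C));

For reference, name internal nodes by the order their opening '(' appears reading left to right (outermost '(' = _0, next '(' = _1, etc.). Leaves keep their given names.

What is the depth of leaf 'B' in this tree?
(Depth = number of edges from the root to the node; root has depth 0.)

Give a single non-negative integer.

Answer: 2

Derivation:
Newick: (E,((N,J,R,F),B,C,D));
Naming internals by '(' encounter order: outermost '(' = _0, next = _1, ...
Query node: B
Path from root: _0 -> _1 -> B
Depth of B: 2 (number of edges from root)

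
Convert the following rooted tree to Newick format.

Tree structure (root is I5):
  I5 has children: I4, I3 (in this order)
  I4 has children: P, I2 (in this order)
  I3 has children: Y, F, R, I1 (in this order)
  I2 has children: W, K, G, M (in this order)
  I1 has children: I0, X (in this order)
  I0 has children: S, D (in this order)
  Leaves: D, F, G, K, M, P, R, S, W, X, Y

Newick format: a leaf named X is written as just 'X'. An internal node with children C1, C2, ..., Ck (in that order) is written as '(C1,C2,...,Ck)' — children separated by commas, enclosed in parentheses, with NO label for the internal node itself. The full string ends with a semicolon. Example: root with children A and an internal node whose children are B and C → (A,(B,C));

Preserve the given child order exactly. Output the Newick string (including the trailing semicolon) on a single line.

internal I5 with children ['I4', 'I3']
  internal I4 with children ['P', 'I2']
    leaf 'P' → 'P'
    internal I2 with children ['W', 'K', 'G', 'M']
      leaf 'W' → 'W'
      leaf 'K' → 'K'
      leaf 'G' → 'G'
      leaf 'M' → 'M'
    → '(W,K,G,M)'
  → '(P,(W,K,G,M))'
  internal I3 with children ['Y', 'F', 'R', 'I1']
    leaf 'Y' → 'Y'
    leaf 'F' → 'F'
    leaf 'R' → 'R'
    internal I1 with children ['I0', 'X']
      internal I0 with children ['S', 'D']
        leaf 'S' → 'S'
        leaf 'D' → 'D'
      → '(S,D)'
      leaf 'X' → 'X'
    → '((S,D),X)'
  → '(Y,F,R,((S,D),X))'
→ '((P,(W,K,G,M)),(Y,F,R,((S,D),X)))'
Final: ((P,(W,K,G,M)),(Y,F,R,((S,D),X)));

Answer: ((P,(W,K,G,M)),(Y,F,R,((S,D),X)));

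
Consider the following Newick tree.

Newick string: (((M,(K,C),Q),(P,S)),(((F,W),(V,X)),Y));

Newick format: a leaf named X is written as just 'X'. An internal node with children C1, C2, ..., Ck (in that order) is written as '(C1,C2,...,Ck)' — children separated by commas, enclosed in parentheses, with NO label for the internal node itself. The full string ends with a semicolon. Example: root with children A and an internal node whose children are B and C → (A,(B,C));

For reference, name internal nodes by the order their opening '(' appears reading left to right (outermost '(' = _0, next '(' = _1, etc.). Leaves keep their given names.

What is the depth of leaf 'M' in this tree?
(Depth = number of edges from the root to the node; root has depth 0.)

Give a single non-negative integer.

Answer: 3

Derivation:
Newick: (((M,(K,C),Q),(P,S)),(((F,W),(V,X)),Y));
Naming internals by '(' encounter order: outermost '(' = _0, next = _1, ...
Query node: M
Path from root: _0 -> _1 -> _2 -> M
Depth of M: 3 (number of edges from root)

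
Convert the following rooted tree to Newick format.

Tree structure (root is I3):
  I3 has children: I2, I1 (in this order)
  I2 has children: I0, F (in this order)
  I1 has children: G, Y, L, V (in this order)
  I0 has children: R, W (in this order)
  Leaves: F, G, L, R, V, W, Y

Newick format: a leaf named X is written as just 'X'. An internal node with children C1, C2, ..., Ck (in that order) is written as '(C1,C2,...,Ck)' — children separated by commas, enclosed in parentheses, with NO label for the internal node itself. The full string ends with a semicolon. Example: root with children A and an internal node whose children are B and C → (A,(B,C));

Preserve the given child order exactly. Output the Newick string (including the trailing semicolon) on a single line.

internal I3 with children ['I2', 'I1']
  internal I2 with children ['I0', 'F']
    internal I0 with children ['R', 'W']
      leaf 'R' → 'R'
      leaf 'W' → 'W'
    → '(R,W)'
    leaf 'F' → 'F'
  → '((R,W),F)'
  internal I1 with children ['G', 'Y', 'L', 'V']
    leaf 'G' → 'G'
    leaf 'Y' → 'Y'
    leaf 'L' → 'L'
    leaf 'V' → 'V'
  → '(G,Y,L,V)'
→ '(((R,W),F),(G,Y,L,V))'
Final: (((R,W),F),(G,Y,L,V));

Answer: (((R,W),F),(G,Y,L,V));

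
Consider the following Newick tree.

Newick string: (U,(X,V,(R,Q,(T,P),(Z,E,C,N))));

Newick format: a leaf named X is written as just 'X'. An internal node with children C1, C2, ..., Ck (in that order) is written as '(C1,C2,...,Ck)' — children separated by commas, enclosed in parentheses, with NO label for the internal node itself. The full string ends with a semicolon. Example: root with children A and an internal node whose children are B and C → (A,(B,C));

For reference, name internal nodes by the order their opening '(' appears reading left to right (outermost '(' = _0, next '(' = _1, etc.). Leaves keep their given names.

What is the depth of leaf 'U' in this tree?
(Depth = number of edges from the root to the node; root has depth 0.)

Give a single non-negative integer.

Newick: (U,(X,V,(R,Q,(T,P),(Z,E,C,N))));
Naming internals by '(' encounter order: outermost '(' = _0, next = _1, ...
Query node: U
Path from root: _0 -> U
Depth of U: 1 (number of edges from root)

Answer: 1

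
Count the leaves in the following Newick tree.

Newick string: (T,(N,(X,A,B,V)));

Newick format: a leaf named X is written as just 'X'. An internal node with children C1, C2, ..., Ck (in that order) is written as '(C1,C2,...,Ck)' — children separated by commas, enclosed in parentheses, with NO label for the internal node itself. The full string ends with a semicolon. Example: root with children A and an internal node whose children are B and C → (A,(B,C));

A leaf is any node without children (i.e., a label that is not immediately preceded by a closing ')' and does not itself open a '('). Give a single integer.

Newick: (T,(N,(X,A,B,V)));
Scan left-to-right; a leaf is any maximal label run not followed by '(':
  pos 1: leaf 'T' → count = 1
  pos 4: leaf 'N' → count = 2
  pos 7: leaf 'X' → count = 3
  pos 9: leaf 'A' → count = 4
  pos 11: leaf 'B' → count = 5
  pos 13: leaf 'V' → count = 6
Total leaves: 6

Answer: 6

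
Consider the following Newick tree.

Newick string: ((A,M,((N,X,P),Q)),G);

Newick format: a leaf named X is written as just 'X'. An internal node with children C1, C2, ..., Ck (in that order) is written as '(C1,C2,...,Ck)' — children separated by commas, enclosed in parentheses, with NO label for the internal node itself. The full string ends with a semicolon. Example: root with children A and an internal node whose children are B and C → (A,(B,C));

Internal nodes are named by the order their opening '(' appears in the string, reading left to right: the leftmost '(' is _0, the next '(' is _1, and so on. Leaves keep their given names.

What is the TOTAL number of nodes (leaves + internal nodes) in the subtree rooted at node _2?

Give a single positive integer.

Newick: ((A,M,((N,X,P),Q)),G);
Locate _2: it is the '(' at position 6 (the 3rd '(' reading left to right).
Query: subtree rooted at _2
_2: subtree_size = 1 + 5
  _3: subtree_size = 1 + 3
    N: subtree_size = 1 + 0
    X: subtree_size = 1 + 0
    P: subtree_size = 1 + 0
  Q: subtree_size = 1 + 0
Total subtree size of _2: 6

Answer: 6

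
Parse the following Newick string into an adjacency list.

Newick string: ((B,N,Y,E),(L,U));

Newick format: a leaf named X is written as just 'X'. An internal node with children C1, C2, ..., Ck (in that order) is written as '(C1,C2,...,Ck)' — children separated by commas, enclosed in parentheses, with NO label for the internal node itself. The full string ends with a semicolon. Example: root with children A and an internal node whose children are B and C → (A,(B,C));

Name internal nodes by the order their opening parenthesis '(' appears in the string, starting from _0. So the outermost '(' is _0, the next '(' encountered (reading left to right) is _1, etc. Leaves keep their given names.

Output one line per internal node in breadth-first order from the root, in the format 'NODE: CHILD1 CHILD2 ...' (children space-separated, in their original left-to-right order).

Answer: _0: _1 _2
_1: B N Y E
_2: L U

Derivation:
Input: ((B,N,Y,E),(L,U));
Scanning left-to-right, naming '(' by encounter order:
  pos 0: '(' -> open internal node _0 (depth 1)
  pos 1: '(' -> open internal node _1 (depth 2)
  pos 9: ')' -> close internal node _1 (now at depth 1)
  pos 11: '(' -> open internal node _2 (depth 2)
  pos 15: ')' -> close internal node _2 (now at depth 1)
  pos 16: ')' -> close internal node _0 (now at depth 0)
Total internal nodes: 3
BFS adjacency from root:
  _0: _1 _2
  _1: B N Y E
  _2: L U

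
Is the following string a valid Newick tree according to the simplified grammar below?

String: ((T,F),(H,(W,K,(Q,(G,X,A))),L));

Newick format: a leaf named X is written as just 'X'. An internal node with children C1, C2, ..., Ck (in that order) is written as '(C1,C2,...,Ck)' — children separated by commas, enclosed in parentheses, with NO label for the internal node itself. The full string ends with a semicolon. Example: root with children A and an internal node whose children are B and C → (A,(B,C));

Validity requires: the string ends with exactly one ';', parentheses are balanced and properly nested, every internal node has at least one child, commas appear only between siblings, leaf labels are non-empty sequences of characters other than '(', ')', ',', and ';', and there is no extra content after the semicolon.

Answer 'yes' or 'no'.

Answer: yes

Derivation:
Input: ((T,F),(H,(W,K,(Q,(G,X,A))),L));
Paren balance: 6 '(' vs 6 ')' OK
Ends with single ';': True
Full parse: OK
Valid: True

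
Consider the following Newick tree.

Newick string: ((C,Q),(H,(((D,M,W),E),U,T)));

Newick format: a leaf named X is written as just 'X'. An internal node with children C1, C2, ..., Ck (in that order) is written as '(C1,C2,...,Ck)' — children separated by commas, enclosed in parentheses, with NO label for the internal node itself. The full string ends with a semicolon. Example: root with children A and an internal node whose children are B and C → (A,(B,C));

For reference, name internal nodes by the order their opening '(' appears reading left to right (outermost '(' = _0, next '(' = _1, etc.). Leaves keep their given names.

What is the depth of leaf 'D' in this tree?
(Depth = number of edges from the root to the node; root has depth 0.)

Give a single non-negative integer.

Answer: 5

Derivation:
Newick: ((C,Q),(H,(((D,M,W),E),U,T)));
Naming internals by '(' encounter order: outermost '(' = _0, next = _1, ...
Query node: D
Path from root: _0 -> _2 -> _3 -> _4 -> _5 -> D
Depth of D: 5 (number of edges from root)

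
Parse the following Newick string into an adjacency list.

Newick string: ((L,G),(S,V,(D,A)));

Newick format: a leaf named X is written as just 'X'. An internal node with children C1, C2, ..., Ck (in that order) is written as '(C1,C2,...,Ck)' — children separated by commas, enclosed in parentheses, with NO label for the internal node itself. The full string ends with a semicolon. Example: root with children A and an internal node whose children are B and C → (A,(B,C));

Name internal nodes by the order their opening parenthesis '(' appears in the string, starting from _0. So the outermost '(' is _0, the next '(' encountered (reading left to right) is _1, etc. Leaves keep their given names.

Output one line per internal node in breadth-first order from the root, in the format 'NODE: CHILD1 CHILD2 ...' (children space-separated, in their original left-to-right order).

Input: ((L,G),(S,V,(D,A)));
Scanning left-to-right, naming '(' by encounter order:
  pos 0: '(' -> open internal node _0 (depth 1)
  pos 1: '(' -> open internal node _1 (depth 2)
  pos 5: ')' -> close internal node _1 (now at depth 1)
  pos 7: '(' -> open internal node _2 (depth 2)
  pos 12: '(' -> open internal node _3 (depth 3)
  pos 16: ')' -> close internal node _3 (now at depth 2)
  pos 17: ')' -> close internal node _2 (now at depth 1)
  pos 18: ')' -> close internal node _0 (now at depth 0)
Total internal nodes: 4
BFS adjacency from root:
  _0: _1 _2
  _1: L G
  _2: S V _3
  _3: D A

Answer: _0: _1 _2
_1: L G
_2: S V _3
_3: D A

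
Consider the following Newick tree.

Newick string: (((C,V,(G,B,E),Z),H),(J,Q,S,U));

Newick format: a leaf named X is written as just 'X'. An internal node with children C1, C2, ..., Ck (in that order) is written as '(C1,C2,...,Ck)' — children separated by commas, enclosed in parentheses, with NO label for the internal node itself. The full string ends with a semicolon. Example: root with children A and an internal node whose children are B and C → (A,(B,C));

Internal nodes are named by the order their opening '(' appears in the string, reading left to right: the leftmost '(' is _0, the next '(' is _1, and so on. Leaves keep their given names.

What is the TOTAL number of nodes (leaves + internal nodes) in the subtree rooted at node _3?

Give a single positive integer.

Newick: (((C,V,(G,B,E),Z),H),(J,Q,S,U));
Locate _3: it is the '(' at position 7 (the 4th '(' reading left to right).
Query: subtree rooted at _3
_3: subtree_size = 1 + 3
  G: subtree_size = 1 + 0
  B: subtree_size = 1 + 0
  E: subtree_size = 1 + 0
Total subtree size of _3: 4

Answer: 4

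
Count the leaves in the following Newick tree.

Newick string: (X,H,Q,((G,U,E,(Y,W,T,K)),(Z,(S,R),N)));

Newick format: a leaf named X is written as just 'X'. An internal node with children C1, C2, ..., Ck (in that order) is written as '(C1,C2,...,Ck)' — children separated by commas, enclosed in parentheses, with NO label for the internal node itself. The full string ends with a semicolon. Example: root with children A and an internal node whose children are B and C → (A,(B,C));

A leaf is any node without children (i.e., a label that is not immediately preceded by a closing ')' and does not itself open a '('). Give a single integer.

Newick: (X,H,Q,((G,U,E,(Y,W,T,K)),(Z,(S,R),N)));
Scan left-to-right; a leaf is any maximal label run not followed by '(':
  pos 1: leaf 'X' → count = 1
  pos 3: leaf 'H' → count = 2
  pos 5: leaf 'Q' → count = 3
  pos 9: leaf 'G' → count = 4
  pos 11: leaf 'U' → count = 5
  pos 13: leaf 'E' → count = 6
  pos 16: leaf 'Y' → count = 7
  pos 18: leaf 'W' → count = 8
  pos 20: leaf 'T' → count = 9
  pos 22: leaf 'K' → count = 10
  pos 27: leaf 'Z' → count = 11
  pos 30: leaf 'S' → count = 12
  pos 32: leaf 'R' → count = 13
  pos 35: leaf 'N' → count = 14
Total leaves: 14

Answer: 14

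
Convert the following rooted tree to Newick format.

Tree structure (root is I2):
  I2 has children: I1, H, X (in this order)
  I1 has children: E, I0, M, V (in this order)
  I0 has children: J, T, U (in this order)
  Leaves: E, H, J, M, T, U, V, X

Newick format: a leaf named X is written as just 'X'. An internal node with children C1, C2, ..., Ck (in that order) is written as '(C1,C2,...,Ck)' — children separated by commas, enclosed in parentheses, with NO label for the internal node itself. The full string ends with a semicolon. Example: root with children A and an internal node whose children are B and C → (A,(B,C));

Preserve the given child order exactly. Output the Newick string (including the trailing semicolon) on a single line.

Answer: ((E,(J,T,U),M,V),H,X);

Derivation:
internal I2 with children ['I1', 'H', 'X']
  internal I1 with children ['E', 'I0', 'M', 'V']
    leaf 'E' → 'E'
    internal I0 with children ['J', 'T', 'U']
      leaf 'J' → 'J'
      leaf 'T' → 'T'
      leaf 'U' → 'U'
    → '(J,T,U)'
    leaf 'M' → 'M'
    leaf 'V' → 'V'
  → '(E,(J,T,U),M,V)'
  leaf 'H' → 'H'
  leaf 'X' → 'X'
→ '((E,(J,T,U),M,V),H,X)'
Final: ((E,(J,T,U),M,V),H,X);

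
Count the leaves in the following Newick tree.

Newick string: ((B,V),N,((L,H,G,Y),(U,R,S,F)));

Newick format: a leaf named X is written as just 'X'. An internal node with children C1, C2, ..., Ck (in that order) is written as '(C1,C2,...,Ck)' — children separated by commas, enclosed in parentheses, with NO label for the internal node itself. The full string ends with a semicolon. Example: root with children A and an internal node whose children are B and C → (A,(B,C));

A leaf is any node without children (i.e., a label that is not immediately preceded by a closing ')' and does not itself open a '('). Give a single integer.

Newick: ((B,V),N,((L,H,G,Y),(U,R,S,F)));
Scan left-to-right; a leaf is any maximal label run not followed by '(':
  pos 2: leaf 'B' → count = 1
  pos 4: leaf 'V' → count = 2
  pos 7: leaf 'N' → count = 3
  pos 11: leaf 'L' → count = 4
  pos 13: leaf 'H' → count = 5
  pos 15: leaf 'G' → count = 6
  pos 17: leaf 'Y' → count = 7
  pos 21: leaf 'U' → count = 8
  pos 23: leaf 'R' → count = 9
  pos 25: leaf 'S' → count = 10
  pos 27: leaf 'F' → count = 11
Total leaves: 11

Answer: 11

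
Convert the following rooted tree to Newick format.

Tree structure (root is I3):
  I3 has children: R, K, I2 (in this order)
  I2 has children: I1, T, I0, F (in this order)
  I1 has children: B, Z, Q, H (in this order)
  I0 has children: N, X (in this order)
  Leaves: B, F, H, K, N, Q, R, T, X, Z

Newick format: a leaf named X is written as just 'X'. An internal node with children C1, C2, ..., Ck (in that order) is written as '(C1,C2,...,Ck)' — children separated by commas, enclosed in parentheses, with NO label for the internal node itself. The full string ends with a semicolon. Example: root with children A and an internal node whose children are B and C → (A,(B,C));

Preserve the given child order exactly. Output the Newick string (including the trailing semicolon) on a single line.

internal I3 with children ['R', 'K', 'I2']
  leaf 'R' → 'R'
  leaf 'K' → 'K'
  internal I2 with children ['I1', 'T', 'I0', 'F']
    internal I1 with children ['B', 'Z', 'Q', 'H']
      leaf 'B' → 'B'
      leaf 'Z' → 'Z'
      leaf 'Q' → 'Q'
      leaf 'H' → 'H'
    → '(B,Z,Q,H)'
    leaf 'T' → 'T'
    internal I0 with children ['N', 'X']
      leaf 'N' → 'N'
      leaf 'X' → 'X'
    → '(N,X)'
    leaf 'F' → 'F'
  → '((B,Z,Q,H),T,(N,X),F)'
→ '(R,K,((B,Z,Q,H),T,(N,X),F))'
Final: (R,K,((B,Z,Q,H),T,(N,X),F));

Answer: (R,K,((B,Z,Q,H),T,(N,X),F));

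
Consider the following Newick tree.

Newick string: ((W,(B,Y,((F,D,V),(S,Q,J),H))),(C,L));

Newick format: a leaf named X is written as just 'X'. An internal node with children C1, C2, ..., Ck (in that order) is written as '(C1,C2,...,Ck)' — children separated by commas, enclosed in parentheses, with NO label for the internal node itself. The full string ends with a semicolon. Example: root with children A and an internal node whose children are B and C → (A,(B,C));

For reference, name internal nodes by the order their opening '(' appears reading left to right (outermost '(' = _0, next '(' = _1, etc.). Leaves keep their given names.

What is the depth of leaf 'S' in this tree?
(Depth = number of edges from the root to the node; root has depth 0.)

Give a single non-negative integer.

Newick: ((W,(B,Y,((F,D,V),(S,Q,J),H))),(C,L));
Naming internals by '(' encounter order: outermost '(' = _0, next = _1, ...
Query node: S
Path from root: _0 -> _1 -> _2 -> _3 -> _5 -> S
Depth of S: 5 (number of edges from root)

Answer: 5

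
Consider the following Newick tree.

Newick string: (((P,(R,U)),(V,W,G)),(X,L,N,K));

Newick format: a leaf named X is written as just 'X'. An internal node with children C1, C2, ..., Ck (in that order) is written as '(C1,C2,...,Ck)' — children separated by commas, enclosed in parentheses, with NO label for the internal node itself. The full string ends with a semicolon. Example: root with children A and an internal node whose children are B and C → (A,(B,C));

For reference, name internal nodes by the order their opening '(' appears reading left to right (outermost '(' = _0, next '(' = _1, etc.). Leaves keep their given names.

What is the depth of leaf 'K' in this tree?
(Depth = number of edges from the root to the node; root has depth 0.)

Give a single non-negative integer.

Answer: 2

Derivation:
Newick: (((P,(R,U)),(V,W,G)),(X,L,N,K));
Naming internals by '(' encounter order: outermost '(' = _0, next = _1, ...
Query node: K
Path from root: _0 -> _5 -> K
Depth of K: 2 (number of edges from root)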